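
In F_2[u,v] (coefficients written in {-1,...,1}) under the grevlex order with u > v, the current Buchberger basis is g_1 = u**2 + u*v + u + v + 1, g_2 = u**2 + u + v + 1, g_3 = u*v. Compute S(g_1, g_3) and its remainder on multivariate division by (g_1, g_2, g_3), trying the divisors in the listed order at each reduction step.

lcm(LM(g_1), LM(g_3)) = u**2*v.
S = (lcm/LT(g_1))·g_1 − (lcm/LT(g_3))·g_3 = u*v**2 + u*v + v**2 + v.
Reduce S modulo (g_1, g_2, g_3) in that order:
  leading term u*v**2: subtract (v)·g_3 from u*v**2 + u*v + v**2 + v → u*v + v**2 + v
  leading term u*v: subtract (1)·g_3 from u*v + v**2 + v → v**2 + v
  leading term v**2: no divisor's leading term divides it; move v**2 to the remainder.
  leading term v: no divisor's leading term divides it; move v to the remainder.
The remainder v**2 + v is nonzero, so it would be added as the next basis element.

S(g_1, g_3) = u*v**2 + u*v + v**2 + v; remainder on division = v**2 + v.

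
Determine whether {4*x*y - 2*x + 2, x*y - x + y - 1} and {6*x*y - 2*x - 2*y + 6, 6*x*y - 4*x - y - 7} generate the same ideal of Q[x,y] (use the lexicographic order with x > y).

No, the ideals differ.

Since reduced Gröbner bases are canonical representatives of ideals under a given ordering, it suffices to compute and compare them.
Buchberger on the first generating set:
f_1 = 4*x*y - 2*x + 2, LT = x*y.
f_2 = x*y - x + y - 1, LT = x*y.

S(f_1,f_2): lcm = x*y. S = 1/2*x - y + 3/2.
  leading term x: no divisor's leading term divides it; move 1/2*x to the remainder.
  leading term y: no divisor's leading term divides it; move -y to the remainder.
  leading term 1: no divisor's leading term divides it; move 3/2 to the remainder.
  remainder 1/2*x - y + 3/2 ≠ 0; add g_3 = 1/2*x - y + 3/2 to the basis.

S(f_1,g_3): lcm = x*y. S = -1/2*x + 2*y**2 - 3*y + 1/2.
  leading term x: subtract (-1)·g_3 from -1/2*x + 2*y**2 - 3*y + 1/2 → 2*y**2 - 4*y + 2
  leading term y**2: no divisor's leading term divides it; move 2*y**2 to the remainder.
  leading term y: no divisor's leading term divides it; move -4*y to the remainder.
  leading term 1: no divisor's leading term divides it; move 2 to the remainder.
  remainder 2*y**2 - 4*y + 2 ≠ 0; add g_4 = 2*y**2 - 4*y + 2 to the basis.

The other S-polynomials (S(f_2,g_3), S(f_1,g_4), S(f_2,g_4), S(g_3,g_4)) all reduce to 0 modulo the current basis, so we have a Gröbner basis.
Inter-reduce: drop elements whose leading term is divisible by another's, tail-reduce, and make monic.
Reduced Gröbner basis: {x - 2*y + 3, y**2 - 2*y + 1}.

Buchberger on the second generating set:
h_1 = 6*x*y - 2*x - 2*y + 6, LT = x*y.
h_2 = 6*x*y - 4*x - y - 7, LT = x*y.

S(h_1,h_2): lcm = x*y. S = 1/3*x - 1/6*y + 13/6.
  leading term x: no divisor's leading term divides it; move 1/3*x to the remainder.
  leading term y: no divisor's leading term divides it; move -1/6*y to the remainder.
  leading term 1: no divisor's leading term divides it; move 13/6 to the remainder.
  remainder 1/3*x - 1/6*y + 13/6 ≠ 0; add k_3 = 1/3*x - 1/6*y + 13/6 to the basis.

S(h_1,k_3): lcm = x*y. S = -1/3*x + 1/2*y**2 - 41/6*y + 1.
  leading term x: subtract (-1)·k_3 from -1/3*x + 1/2*y**2 - 41/6*y + 1 → 1/2*y**2 - 7*y + 19/6
  leading term y**2: no divisor's leading term divides it; move 1/2*y**2 to the remainder.
  leading term y: no divisor's leading term divides it; move -7*y to the remainder.
  leading term 1: no divisor's leading term divides it; move 19/6 to the remainder.
  remainder 1/2*y**2 - 7*y + 19/6 ≠ 0; add k_4 = 1/2*y**2 - 7*y + 19/6 to the basis.

The other S-polynomials (S(h_2,k_3), S(h_1,k_4), S(h_2,k_4), S(k_3,k_4)) all reduce to 0 modulo the current basis, so we have a Gröbner basis.
Inter-reduce: drop elements whose leading term is divisible by another's, tail-reduce, and make monic.
Reduced Gröbner basis: {x - 1/2*y + 13/2, y**2 - 14*y + 19/3}.

These differ, so the ideals are not equal.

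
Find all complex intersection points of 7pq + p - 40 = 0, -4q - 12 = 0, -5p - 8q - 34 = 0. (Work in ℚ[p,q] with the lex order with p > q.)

Compute a lex Gröbner basis by Buchberger's algorithm.
f_1 = 7pq + p - 40, LT = pq.
f_2 = -4q - 12, LT = q.
f_3 = -5p - 8q - 34, LT = p.

S(f_1,f_2): lcm = pq. S = -20/7p - 40/7.
  leading term p: subtract (4/7)·f_3 from -20/7p - 40/7 → 32/7q + 96/7
  leading term q: subtract (-8/7)·f_2 from 32/7q + 96/7 → 0
  remainder 0.

S(f_1,f_3): lcm = pq. S = 1/7p - 8/5q² - 34/5q - 40/7.
  leading term p: subtract (-1/35)·f_3 from 1/7p - 8/5q² - 34/5q - 40/7 → -8/5q² - 246/35q - 234/35
  leading term q²: subtract (⅖q)·f_2 from -8/5q² - 246/35q - 234/35 → -78/35q - 234/35
  leading term q: subtract (39/70)·f_2 from -78/35q - 234/35 → 0
  remainder 0.

S(f_2,f_3): leading monomials are coprime, so the S-polynomial reduces to 0 (Buchberger's first criterion).
Every S-polynomial of the final basis reduces to 0, so we have a Gröbner basis.
Inter-reduce: drop elements whose leading term is divisible by another's, tail-reduce, and make monic.
Reduced Gröbner basis: {p + 2, q + 3}.

Elimination: the polynomial q + 3 lies in the elimination ideal for q, so q ∈ {-3}. For each such q, the remaining basis elements (now univariate) give the rest of the solution.
  q = -3: the earlier basis element becomes p + 2 = 0, giving p = -2 — point (-2, -3).
Zero-dimensionality of the ideal guarantees finitely many solutions over ℂ.

{(-2, -3)}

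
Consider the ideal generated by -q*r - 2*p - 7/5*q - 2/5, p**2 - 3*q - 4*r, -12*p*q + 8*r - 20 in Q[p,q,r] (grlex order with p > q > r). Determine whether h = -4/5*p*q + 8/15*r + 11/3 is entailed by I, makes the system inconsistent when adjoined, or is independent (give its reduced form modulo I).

Adjoining -4/5*p*q + 8/15*r + 11/3 makes the ideal the whole ring: the system is inconsistent.

First compute the reduced Gröbner basis of I by Buchberger's algorithm.
f_1 = -q*r - 2*p - 7/5*q - 2/5, LT = q*r.
f_2 = p**2 - 3*q - 4*r, LT = p**2.
f_3 = -12*p*q + 8*r - 20, LT = p*q.

S(f_1,f_3): lcm = p*q*r. S = 2*p**2 + 7/5*p*q + 2/3*r**2 + 2/5*p - 5/3*r.
  leading term p**2: subtract (2)·f_2 from 2*p**2 + 7/5*p*q + 2/3*r**2 + 2/5*p - 5/3*r → 7/5*p*q + 2/3*r**2 + 2/5*p + 6*q + 19/3*r
  leading term p*q: subtract (-7/60)·f_3 from 7/5*p*q + 2/3*r**2 + 2/5*p + 6*q + 19/3*r → 2/3*r**2 + 2/5*p + 6*q + 109/15*r - 7/3
  leading term r**2: no divisor's leading term divides it; move 2/3*r**2 to the remainder.
  leading term p: no divisor's leading term divides it; move 2/5*p to the remainder.
  leading term q: no divisor's leading term divides it; move 6*q to the remainder.
  leading term r: no divisor's leading term divides it; move 109/15*r to the remainder.
  leading term 1: no divisor's leading term divides it; move -7/3 to the remainder.
  remainder 2/3*r**2 + 2/5*p + 6*q + 109/15*r - 7/3 ≠ 0; add k_4 = 2/3*r**2 + 2/5*p + 6*q + 109/15*r - 7/3 to the basis.

S(f_2,f_3): lcm = p**2*q. S = 2/3*p*r - 3*q**2 - 4*q*r - 5/3*p.
  leading term p*r: no divisor's leading term divides it; move 2/3*p*r to the remainder.
  leading term q**2: no divisor's leading term divides it; move -3*q**2 to the remainder.
  leading term q*r: subtract (4)·f_1 from -4*q*r - 5/3*p → 19/3*p + 28/5*q + 8/5
  leading term p: no divisor's leading term divides it; move 19/3*p to the remainder.
  leading term q: no divisor's leading term divides it; move 28/5*q to the remainder.
  leading term 1: no divisor's leading term divides it; move 8/5 to the remainder.
  remainder 2/3*p*r - 3*q**2 + 19/3*p + 28/5*q + 8/5 ≠ 0; add k_5 = 2/3*p*r - 3*q**2 + 19/3*p + 28/5*q + 8/5 to the basis.

S(f_1,k_5): lcm = p*q*r. S = 9/2*q**3 + 2*p**2 - 81/10*p*q - 42/5*q**2 + 2/5*p - 12/5*q.
  leading term q**3: no divisor's leading term divides it; move 9/2*q**3 to the remainder.
  leading term p**2: subtract (2)·f_2 from 2*p**2 - 81/10*p*q - 42/5*q**2 + 2/5*p - 12/5*q → -81/10*p*q - 42/5*q**2 + 2/5*p + 18/5*q + 8*r
  leading term p*q: subtract (27/40)·f_3 from -81/10*p*q - 42/5*q**2 + 2/5*p + 18/5*q + 8*r → -42/5*q**2 + 2/5*p + 18/5*q + 13/5*r + 27/2
  leading term q**2: no divisor's leading term divides it; move -42/5*q**2 to the remainder.
  leading term p: no divisor's leading term divides it; move 2/5*p to the remainder.
  leading term q: no divisor's leading term divides it; move 18/5*q to the remainder.
  leading term r: no divisor's leading term divides it; move 13/5*r to the remainder.
  leading term 1: no divisor's leading term divides it; move 27/2 to the remainder.
  remainder 9/2*q**3 - 42/5*q**2 + 2/5*p + 18/5*q + 13/5*r + 27/2 ≠ 0; add k_6 = 9/2*q**3 - 42/5*q**2 + 2/5*p + 18/5*q + 13/5*r + 27/2 to the basis.

The other S-polynomials (S(f_1,f_2), S(f_1,k_4), S(f_2,k_4), S(f_3,k_4), S(f_2,k_5), S(f_3,k_5), S(k_4,k_5), S(f_1,k_6), S(f_2,k_6), S(f_3,k_6), S(k_4,k_6), S(k_5,k_6)) all reduce to 0 modulo the current basis, so we have a Gröbner basis.
Inter-reduce: drop elements whose leading term is divisible by another's, tail-reduce, and make monic.
Reduced Gröbner basis: {q**3 - 28/15*q**2 + 4/45*p + 4/5*q + 26/45*r + 3, p**2 - 3*q - 4*r, p*q - 2/3*r + 5/3, p*r - 9/2*q**2 + 19/2*p + 42/5*q + 12/5, q*r + 2*p + 7/5*q + 2/5, r**2 + 3/5*p + 9*q + 109/10*r - 7/2}.
Label its elements g_1 = q**3 - 28/15*q**2 + 4/45*p + 4/5*q + 26/45*r + 3, g_2 = p**2 - 3*q - 4*r, g_3 = p*q - 2/3*r + 5/3, g_4 = p*r - 9/2*q**2 + 19/2*p + 42/5*q + 12/5, g_5 = q*r + 2*p + 7/5*q + 2/5, g_6 = r**2 + 3/5*p + 9*q + 109/10*r - 7/2.

Reduce h = -4/5*p*q + 8/15*r + 11/3 modulo G:
  leading term p*q: subtract (-4/5)·g_3 from -4/5*p*q + 8/15*r + 11/3 → 5
  leading term 1: no divisor's leading term divides it; move 5 to the remainder.
  normal form = 5.
The normal form is nonzero, so h ∉ I. Since h minus its normal form lies in I, I + (h) = I + (n) where n = 5; decide whether this ideal is the whole ring.
Here n = 5 is a nonzero constant, hence a unit: 1 ∈ I + (h), the Gröbner basis of I + (h) is {1}, and the enlarged system has no common solution — adjoining h is inconsistent.

Ideal membership is decidable via reduction modulo a Gröbner basis.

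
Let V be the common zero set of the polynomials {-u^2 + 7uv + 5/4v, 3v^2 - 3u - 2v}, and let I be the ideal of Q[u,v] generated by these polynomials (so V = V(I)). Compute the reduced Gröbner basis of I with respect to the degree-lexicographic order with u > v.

G = {u^2 - 7uv - 5/4v, v^2 - u - 2/3v}

f_1 = -u^2 + 7uv + 5/4v, LT = u^2.
f_2 = 3v^2 - 3u - 2v, LT = v^2.

The S-polynomials (S(f_1,f_2)) all reduce to 0 modulo the current basis, so we have a Gröbner basis.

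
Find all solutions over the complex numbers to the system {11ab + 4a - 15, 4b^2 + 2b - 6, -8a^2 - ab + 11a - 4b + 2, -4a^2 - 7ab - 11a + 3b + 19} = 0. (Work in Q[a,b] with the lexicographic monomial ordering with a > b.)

{(1, 1)}

Compute a lex Gröbner basis by Buchberger's algorithm.
f_1 = 11ab + 4a - 15, LT = ab.
f_2 = 4b^2 + 2b - 6, LT = b^2.
f_3 = -8a^2 - ab + 11a - 4b + 2, LT = a^2.
f_4 = -4a^2 - 7ab - 11a + 3b + 19, LT = a^2.

S(f_1,f_2): lcm = ab^2. S = -3/22ab + 3/2a - 15/11b.
  leading term ab: subtract (-3/242)·f_1 from -3/22ab + 3/2a - 15/11b → 375/242a - 15/11b - 45/242
  leading term a: no divisor's leading term divides it; move 375/242a to the remainder.
  leading term b: no divisor's leading term divides it; move -15/11b to the remainder.
  leading term 1: no divisor's leading term divides it; move -45/242 to the remainder.
  remainder 375/242a - 15/11b - 45/242 ≠ 0; add h_5 = 375/242a - 15/11b - 45/242 to the basis.

S(f_1,f_3): lcm = a^2b. S = 4/11a^2 - 1/8ab^2 + 11/8ab - 15/11a - 1/2b^2 + 1/4b.
  leading term a^2: subtract (-1/22)·f_3 from 4/11a^2 - 1/8ab^2 + 11/8ab - 15/11a - 1/2b^2 + 1/4b → -1/8ab^2 + 117/88ab - 19/22a - 1/2b^2 + 3/44b + 1/11
  leading term ab^2: subtract (-1/88b)·f_1 from -1/8ab^2 + 117/88ab - 19/22a - 1/2b^2 + 3/44b + 1/11 → 11/8ab - 19/22a - 1/2b^2 - 9/88b + 1/11
  leading term ab: subtract (1/8)·f_1 from 11/8ab - 19/22a - 1/2b^2 - 9/88b + 1/11 → -15/11a - 1/2b^2 - 9/88b + 173/88
  leading term a: subtract (-22/25)·h_5 from -15/11a - 1/2b^2 - 9/88b + 173/88 → -1/2b^2 - 573/440b + 793/440
  leading term b^2: subtract (-1/8)·f_2 from -1/2b^2 - 573/440b + 793/440 → -463/440b + 463/440
  leading term b: no divisor's leading term divides it; move -463/440b to the remainder.
  leading term 1: no divisor's leading term divides it; move 463/440 to the remainder.
  remainder -463/440b + 463/440 ≠ 0; add h_6 = -463/440b + 463/440 to the basis.

S(f_1,f_4): lcm = a^2b. S = 4/11a^2 - 7/4ab^2 - 11/4ab - 15/11a + 3/4b^2 + 19/4b.
  leading term a^2: subtract (-1/22)·f_3 from 4/11a^2 - 7/4ab^2 - 11/4ab - 15/11a + 3/4b^2 + 19/4b → -7/4ab^2 - 123/44ab - 19/22a + 3/4b^2 + 201/44b + 1/11
  leading term ab^2: subtract (-7/44b)·f_1 from -7/4ab^2 - 123/44ab - 19/22a + 3/4b^2 + 201/44b + 1/11 → -95/44ab - 19/22a + 3/4b^2 + 24/11b + 1/11
  leading term ab: subtract (-95/484)·f_1 from -95/44ab - 19/22a + 3/4b^2 + 24/11b + 1/11 → -19/242a + 3/4b^2 + 24/11b - 1381/484
  leading term a: subtract (-19/375)·h_5 from -19/242a + 3/4b^2 + 24/11b - 1381/484 → 3/4b^2 + 581/275b - 3149/1100
  leading term b^2: subtract (3/16)·f_2 from 3/4b^2 + 581/275b - 3149/1100 → 3823/2200b - 3823/2200
  leading term b: subtract (-3823/2315)·h_6 from 3823/2200b - 3823/2200 → 0
  remainder 0.

S(f_2,f_3): leading monomials are coprime, so the S-polynomial reduces to 0 (Buchberger's first criterion).
S(f_2,f_4): leading monomials are coprime, so the S-polynomial reduces to 0 (Buchberger's first criterion).
S(f_3,f_4): lcm = a^2. S = -13/8ab - 33/8a + 5/4b + 9/2.
  leading term ab: subtract (-13/88)·f_1 from -13/8ab - 33/8a + 5/4b + 9/2 → -311/88a + 5/4b + 201/88
  leading term a: subtract (-3421/1500)·h_5 from -311/88a + 5/4b + 201/88 → -93/50b + 93/50
  leading term b: subtract (4092/2315)·h_6 from -93/50b + 93/50 → 0
  remainder 0.

S(f_1,h_5): lcm = ab. S = 4/11a + 22/25b^2 + 3/25b - 15/11.
  leading term a: subtract (88/375)·h_5 from 4/11a + 22/25b^2 + 3/25b - 15/11 → 22/25b^2 + 11/25b - 33/25
  leading term b^2: subtract (11/50)·f_2 from 22/25b^2 + 11/25b - 33/25 → 0
  remainder 0.

S(f_2,h_5): leading monomials are coprime, so the S-polynomial reduces to 0 (Buchberger's first criterion).
S(f_3,h_5): lcm = a^2. S = 201/200ab - 251/200a + 1/2b - 1/4.
  leading term ab: subtract (201/2200)·f_1 from 201/200ab - 251/200a + 1/2b - 1/4 → -713/440a + 1/2b + 493/440
  leading term a: subtract (-7843/7500)·h_5 from -713/440a + 1/2b + 493/440 → -463/500b + 463/500
  leading term b: subtract (22/25)·h_6 from -463/500b + 463/500 → 0
  remainder 0.

S(f_4,h_5): lcm = a^2. S = 263/100ab + 287/100a - 3/4b - 19/4.
  leading term ab: subtract (263/1100)·f_1 from 263/100ab + 287/100a - 3/4b - 19/4 → 421/220a - 3/4b - 64/55
  leading term a: subtract (4631/3750)·h_5 from 421/220a - 3/4b - 64/55 → 467/500b - 467/500
  leading term b: subtract (-10274/11575)·h_6 from 467/500b - 467/500 → 0
  remainder 0.

S(f_1,h_6): lcm = ab. S = 15/11a - 15/11.
  leading term a: subtract (22/25)·h_5 from 15/11a - 15/11 → 6/5b - 6/5
  leading term b: subtract (-528/463)·h_6 from 6/5b - 6/5 → 0
  remainder 0.

S(f_2,h_6): lcm = b^2. S = 3/2b - 3/2.
  leading term b: subtract (-660/463)·h_6 from 3/2b - 3/2 → 0
  remainder 0.

S(f_3,h_6): leading monomials are coprime, so the S-polynomial reduces to 0 (Buchberger's first criterion).
S(f_4,h_6): leading monomials are coprime, so the S-polynomial reduces to 0 (Buchberger's first criterion).
S(h_5,h_6): leading monomials are coprime, so the S-polynomial reduces to 0 (Buchberger's first criterion).
Every S-polynomial of the final basis reduces to 0, so we have a Gröbner basis.
Inter-reduce: drop elements whose leading term is divisible by another's, tail-reduce, and make monic.
Reduced Gröbner basis: {a - 1, b - 1}.

A lex Gröbner basis eliminates variables successively. Here b - 1 depends only on b, with roots {1}; lifting each root through the earlier basis elements recovers the full solutions.
  b = 1: the earlier basis element becomes a - 1 = 0, giving a = 1 — point (1, 1).
Each listed point satisfies every original equation (direct substitution).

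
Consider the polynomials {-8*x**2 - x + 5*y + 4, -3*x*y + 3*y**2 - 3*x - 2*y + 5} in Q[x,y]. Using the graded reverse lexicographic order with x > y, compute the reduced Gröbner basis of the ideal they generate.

f_1 = -8*x**2 - x + 5*y + 4, LT = x**2.
f_2 = -3*x*y + 3*y**2 - 3*x - 2*y + 5, LT = x*y.

S(f_1,f_2): lcm = x**2*y. S = x*y**2 - x**2 - 13/24*x*y - 5/8*y**2 + 5/3*x - 1/2*y.
  leading term x*y**2: subtract (-1/3*y)·f_2 from x*y**2 - x**2 - 13/24*x*y - 5/8*y**2 + 5/3*x - 1/2*y → y**3 - x**2 - 37/24*x*y - 31/24*y**2 + 5/3*x + 7/6*y
  leading term y**3: no divisor's leading term divides it; move y**3 to the remainder.
  leading term x**2: subtract (1/8)·f_1 from -x**2 - 37/24*x*y - 31/24*y**2 + 5/3*x + 7/6*y → -37/24*x*y - 31/24*y**2 + 43/24*x + 13/24*y - 1/2
  leading term x*y: subtract (37/72)·f_2 from -37/24*x*y - 31/24*y**2 + 43/24*x + 13/24*y - 1/2 → -17/6*y**2 + 10/3*x + 113/72*y - 221/72
  leading term y**2: no divisor's leading term divides it; move -17/6*y**2 to the remainder.
  leading term x: no divisor's leading term divides it; move 10/3*x to the remainder.
  leading term y: no divisor's leading term divides it; move 113/72*y to the remainder.
  leading term 1: no divisor's leading term divides it; move -221/72 to the remainder.
  remainder y**3 - 17/6*y**2 + 10/3*x + 113/72*y - 221/72 ≠ 0; add g_3 = y**3 - 17/6*y**2 + 10/3*x + 113/72*y - 221/72 to the basis.

S(f_1,g_3): leading monomials are coprime, so the S-polynomial reduces to 0 (Buchberger's first criterion).
S(f_2,g_3): lcm = x*y**3. S = -y**4 + 23/6*x*y**2 + 2/3*y**3 - 10/3*x**2 - 113/72*x*y - 5/3*y**2 + 221/72*x.
  leading term y**4: subtract (-y)·g_3 from -y**4 + 23/6*x*y**2 + 2/3*y**3 - 10/3*x**2 - 113/72*x*y - 5/3*y**2 + 221/72*x → 23/6*x*y**2 - 13/6*y**3 - 10/3*x**2 + 127/72*x*y - 7/72*y**2 + 221/72*x - 221/72*y
  leading term x*y**2: subtract (-23/18*y)·f_2 from 23/6*x*y**2 - 13/6*y**3 - 10/3*x**2 + 127/72*x*y - 7/72*y**2 + 221/72*x - 221/72*y → 5/3*y**3 - 10/3*x**2 - 149/72*x*y - 191/72*y**2 + 221/72*x + 239/72*y
  leading term y**3: subtract (5/3)·g_3 from 5/3*y**3 - 10/3*x**2 - 149/72*x*y - 191/72*y**2 + 221/72*x + 239/72*y → -10/3*x**2 - 149/72*x*y + 149/72*y**2 - 179/72*x + 19/27*y + 1105/216
  leading term x**2: subtract (5/12)·f_1 from -10/3*x**2 - 149/72*x*y + 149/72*y**2 - 179/72*x + 19/27*y + 1105/216 → -149/72*x*y + 149/72*y**2 - 149/72*x - 149/108*y + 745/216
  leading term x*y: subtract (149/216)·f_2 from -149/72*x*y + 149/72*y**2 - 149/72*x - 149/108*y + 745/216 → 0
  remainder 0.

Every S-polynomial of the final basis reduces to 0, so we have a Gröbner basis.

G = {y**3 - 17/6*y**2 + 10/3*x + 113/72*y - 221/72, x**2 + 1/8*x - 5/8*y - 1/2, x*y - y**2 + x + 2/3*y - 5/3}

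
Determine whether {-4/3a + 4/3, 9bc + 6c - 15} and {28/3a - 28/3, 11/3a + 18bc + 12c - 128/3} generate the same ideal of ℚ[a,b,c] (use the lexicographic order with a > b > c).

No, the ideals differ.

Equality of ideals is decidable: compute both reduced Gröbner bases (unique for the ordering) and check whether they agree.
Buchberger on the first generating set:
f_1 = -4/3a + 4/3, LT = a.
f_2 = 9bc + 6c - 15, LT = bc.

S(f_1,f_2): leading monomials are coprime, so the S-polynomial reduces to 0 (Buchberger's first criterion).
Every S-polynomial of the final basis reduces to 0, so we have a Gröbner basis.
Inter-reduce: drop elements whose leading term is divisible by another's, tail-reduce, and make monic.
Reduced Gröbner basis: {a - 1, bc + ⅔c - 5/3}.

Buchberger on the second generating set:
h_1 = 28/3a - 28/3, LT = a.
h_2 = 11/3a + 18bc + 12c - 128/3, LT = a.

S(h_1,h_2): lcm = a. S = -54/11bc - 36/11c + 117/11.
  leading term bc: no divisor's leading term divides it; move -54/11bc to the remainder.
  leading term c: no divisor's leading term divides it; move -36/11c to the remainder.
  leading term 1: no divisor's leading term divides it; move 117/11 to the remainder.
  remainder -54/11bc - 36/11c + 117/11 ≠ 0; add k_3 = -54/11bc - 36/11c + 117/11 to the basis.

S(h_1,k_3): leading monomials are coprime, so the S-polynomial reduces to 0 (Buchberger's first criterion).
S(h_2,k_3): leading monomials are coprime, so the S-polynomial reduces to 0 (Buchberger's first criterion).
Every S-polynomial of the final basis reduces to 0, so we have a Gröbner basis.
Inter-reduce: drop elements whose leading term is divisible by another's, tail-reduce, and make monic.
Reduced Gröbner basis: {a - 1, bc + ⅔c - 13/6}.

The bases are distinct; the ideals are different.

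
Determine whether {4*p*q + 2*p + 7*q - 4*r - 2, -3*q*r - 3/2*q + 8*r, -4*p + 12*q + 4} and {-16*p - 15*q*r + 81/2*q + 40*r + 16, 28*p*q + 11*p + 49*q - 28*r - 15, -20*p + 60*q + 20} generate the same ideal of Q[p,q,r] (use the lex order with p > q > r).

No, the ideals differ.

Two ideals are equal iff their reduced Gröbner bases coincide (the reduced basis is unique for a fixed ordering).
Buchberger on the first generating set:
f_1 = 4*p*q + 2*p + 7*q - 4*r - 2, LT = p*q.
f_2 = -3*q*r - 3/2*q + 8*r, LT = q*r.
f_3 = -4*p + 12*q + 4, LT = p.

S(f_1,f_2): lcm = p*q*r. S = -1/2*p*q + 19/6*p*r + 7/4*q*r - r**2 - 1/2*r.
  reduce S modulo (f_1, f_2, f_3):
  remainder -4*q - r**2 + 193/6*r ≠ 0; add g_4 = -4*q - r**2 + 193/6*r to the basis.

S(f_2,g_4): lcm = q*r. S = 1/2*q - 1/4*r**3 + 193/24*r**2 - 8/3*r.
  reduce S modulo (f_1, f_2, f_3, g_4):
  remainder -1/4*r**3 + 95/12*r**2 + 65/48*r ≠ 0; add g_5 = -1/4*r**3 + 95/12*r**2 + 65/48*r to the basis.

The other S-polynomials (S(f_1,f_3), S(f_2,f_3), S(f_1,g_4), S(f_3,g_4), S(f_1,g_5), S(f_2,g_5), S(f_3,g_5), S(g_4,g_5)) all reduce to 0 modulo the current basis, so we have a Gröbner basis.
Inter-reduce: drop elements whose leading term is divisible by another's, tail-reduce, and make monic.
Reduced Gröbner basis: {p + 3/4*r**2 - 193/8*r - 1, q + 1/4*r**2 - 193/24*r, r**3 - 95/3*r**2 - 65/12*r}.

Buchberger on the second generating set:
h_1 = -16*p - 15*q*r + 81/2*q + 40*r + 16, LT = p.
h_2 = 28*p*q + 11*p + 49*q - 28*r - 15, LT = p*q.
h_3 = -20*p + 60*q + 20, LT = p.

S(h_1,h_2): lcm = p*q. S = -11/28*p + 15/16*q**2*r - 81/32*q**2 - 5/2*q*r - 11/4*q + r + 15/28.
  reduce S modulo (h_1, h_2, h_3):
  remainder 15/16*q**2*r - 81/32*q**2 - 955/448*q*r - 3355/896*q + 1/56*r + 1/7 ≠ 0; add k_4 = 15/16*q**2*r - 81/32*q**2 - 955/448*q*r - 3355/896*q + 1/56*r + 1/7 to the basis.

S(h_1,h_3): lcm = p. S = 15/16*q*r + 15/32*q - 5/2*r.
  reduce S modulo (h_1, h_2, h_3, k_4):
  remainder 15/16*q*r + 15/32*q - 5/2*r ≠ 0; add k_5 = 15/16*q*r + 15/32*q - 5/2*r to the basis.

S(h_2,h_3): lcm = p*q. S = 11/28*p + 3*q**2 + 11/4*q - r - 15/28.
  reduce S modulo (h_1, h_2, h_3, k_4, k_5):
  remainder 3*q**2 + 55/14*q - r - 1/7 ≠ 0; add k_6 = 3*q**2 + 55/14*q - r - 1/7 to the basis.

S(h_2,k_5): lcm = p*q*r. S = -1/2*p*q + 257/84*p*r + 7/4*q*r - r**2 - 15/28*r.
  reduce S modulo (h_1, h_2, h_3, k_4, k_5, k_6):
  remainder -4*q - r**2 + 187/6*r - 1/14 ≠ 0; add k_7 = -4*q - r**2 + 187/6*r - 1/14 to the basis.

S(k_4,k_7): lcm = q**2*r. S = -27/10*q**2 - 1/4*q*r**3 + 187/24*q*r**2 - 55/24*q*r - 671/168*q + 2/105*r + 16/105.
  reduce S modulo (h_1, h_2, h_3, k_4, k_5, k_6, k_7):
  remainder -2/3*r**3 + 184/9*r**2 + 407/126*r - 1/42 ≠ 0; add k_8 = -2/3*r**3 + 184/9*r**2 + 407/126*r - 1/42 to the basis.

The other S-polynomials (S(h_1,k_4), S(h_2,k_4), S(h_3,k_4), S(h_1,k_5), S(h_3,k_5), S(k_4,k_5), S(h_1,k_6), S(h_2,k_6), S(h_3,k_6), S(k_4,k_6), S(k_5,k_6), S(h_1,k_7), S(h_2,k_7), S(h_3,k_7), S(k_5,k_7), S(k_6,k_7), S(h_1,k_8), S(h_2,k_8), S(h_3,k_8), S(k_4,k_8), S(k_5,k_8), S(k_6,k_8), S(k_7,k_8)) all reduce to 0 modulo the current basis, so we have a Gröbner basis.
Inter-reduce: drop elements whose leading term is divisible by another's, tail-reduce, and make monic.
Reduced Gröbner basis: {p + 3/4*r**2 - 187/8*r - 53/56, q + 1/4*r**2 - 187/24*r + 1/56, r**3 - 92/3*r**2 - 407/84*r + 1/28}.

The bases are distinct; the ideals are different.
The choice of monomial ordering does not affect the verdict — as long as both bases are computed under the same ordering, their equality decides ideal equality.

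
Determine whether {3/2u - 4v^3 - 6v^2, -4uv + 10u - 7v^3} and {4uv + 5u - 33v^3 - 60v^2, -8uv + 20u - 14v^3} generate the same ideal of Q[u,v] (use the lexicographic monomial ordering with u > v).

Two ideals are equal iff their reduced Gröbner bases coincide (the reduced basis is unique for a fixed ordering).
Buchberger on the first generating set:
f_1 = 3/2u - 4v^3 - 6v^2, LT = u.
f_2 = -4uv + 10u - 7v^3, LT = uv.

S(f_1,f_2): lcm = uv. S = 5/2u - 8/3v^4 - 23/4v^3.
  leading term u: subtract (5/3)·f_1 from 5/2u - 8/3v^4 - 23/4v^3 → -8/3v^4 + 11/12v^3 + 10v^2
  leading term v^4: no divisor's leading term divides it; move -8/3v^4 to the remainder.
  leading term v^3: no divisor's leading term divides it; move 11/12v^3 to the remainder.
  leading term v^2: no divisor's leading term divides it; move 10v^2 to the remainder.
  remainder -8/3v^4 + 11/12v^3 + 10v^2 ≠ 0; add g_3 = -8/3v^4 + 11/12v^3 + 10v^2 to the basis.

The other S-polynomials (S(f_1,g_3), S(f_2,g_3)) all reduce to 0 modulo the current basis, so we have a Gröbner basis.
Inter-reduce: drop elements whose leading term is divisible by another's, tail-reduce, and make monic.
Reduced Gröbner basis: {u - 8/3v^3 - 4v^2, v^4 - 11/32v^3 - 15/4v^2}.

Buchberger on the second generating set:
h_1 = 4uv + 5u - 33v^3 - 60v^2, LT = uv.
h_2 = -8uv + 20u - 14v^3, LT = uv.

S(h_1,h_2): lcm = uv. S = 15/4u - 10v^3 - 15v^2.
  leading term u: no divisor's leading term divides it; move 15/4u to the remainder.
  leading term v^3: no divisor's leading term divides it; move -10v^3 to the remainder.
  leading term v^2: no divisor's leading term divides it; move -15v^2 to the remainder.
  remainder 15/4u - 10v^3 - 15v^2 ≠ 0; add k_3 = 15/4u - 10v^3 - 15v^2 to the basis.

S(h_1,k_3): lcm = uv. S = 5/4u + 8/3v^4 - 17/4v^3 - 15v^2.
  leading term u: subtract (1/3)·k_3 from 5/4u + 8/3v^4 - 17/4v^3 - 15v^2 → 8/3v^4 - 11/12v^3 - 10v^2
  leading term v^4: no divisor's leading term divides it; move 8/3v^4 to the remainder.
  leading term v^3: no divisor's leading term divides it; move -11/12v^3 to the remainder.
  leading term v^2: no divisor's leading term divides it; move -10v^2 to the remainder.
  remainder 8/3v^4 - 11/12v^3 - 10v^2 ≠ 0; add k_4 = 8/3v^4 - 11/12v^3 - 10v^2 to the basis.

The other S-polynomials (S(h_2,k_3), S(h_1,k_4), S(h_2,k_4), S(k_3,k_4)) all reduce to 0 modulo the current basis, so we have a Gröbner basis.
Inter-reduce: drop elements whose leading term is divisible by another's, tail-reduce, and make monic.
Reduced Gröbner basis: {u - 8/3v^3 - 4v^2, v^4 - 11/32v^3 - 15/4v^2}.

Same reduced basis, so the two generating sets span the same ideal.

Yes, the ideals are equal.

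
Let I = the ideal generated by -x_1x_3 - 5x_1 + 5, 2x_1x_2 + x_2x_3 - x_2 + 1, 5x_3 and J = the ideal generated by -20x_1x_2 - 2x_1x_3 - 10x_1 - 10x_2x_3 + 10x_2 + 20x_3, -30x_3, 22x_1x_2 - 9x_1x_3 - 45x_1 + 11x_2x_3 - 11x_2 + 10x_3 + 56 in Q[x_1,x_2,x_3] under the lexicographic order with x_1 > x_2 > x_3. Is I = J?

Equality of ideals is decidable: compute both reduced Gröbner bases (unique for the ordering) and check whether they agree.
Buchberger on the first generating set:
f_1 = -x_1x_3 - 5x_1 + 5, LT = x_1x_3.
f_2 = 2x_1x_2 + x_2x_3 - x_2 + 1, LT = x_1x_2.
f_3 = 5x_3, LT = x_3.

S(f_1,f_2): lcm = x_1x_2x_3. S = 5x_1x_2 - 1/2x_2x_3^2 + 1/2x_2x_3 - 5x_2 - 1/2x_3.
  leading term x_1x_2: subtract (5/2)·f_2 from 5x_1x_2 - 1/2x_2x_3^2 + 1/2x_2x_3 - 5x_2 - 1/2x_3 → -1/2x_2x_3^2 - 2x_2x_3 - 5/2x_2 - 1/2x_3 - 5/2
  leading term x_2x_3^2: subtract (-1/10x_2x_3)·f_3 from -1/2x_2x_3^2 - 2x_2x_3 - 5/2x_2 - 1/2x_3 - 5/2 → -2x_2x_3 - 5/2x_2 - 1/2x_3 - 5/2
  leading term x_2x_3: subtract (-2/5x_2)·f_3 from -2x_2x_3 - 5/2x_2 - 1/2x_3 - 5/2 → -5/2x_2 - 1/2x_3 - 5/2
  leading term x_2: no divisor's leading term divides it; move -5/2x_2 to the remainder.
  leading term x_3: subtract (-1/10)·f_3 from -1/2x_3 - 5/2 → -5/2
  leading term 1: no divisor's leading term divides it; move -5/2 to the remainder.
  remainder -5/2x_2 - 5/2 ≠ 0; add g_4 = -5/2x_2 - 5/2 to the basis.

S(f_1,f_3): lcm = x_1x_3. S = 5x_1 - 5.
  leading term x_1: no divisor's leading term divides it; move 5x_1 to the remainder.
  leading term 1: no divisor's leading term divides it; move -5 to the remainder.
  remainder 5x_1 - 5 ≠ 0; add g_5 = 5x_1 - 5 to the basis.

S(f_2,f_3): leading monomials are coprime, so the S-polynomial reduces to 0 (Buchberger's first criterion).
S(f_1,g_4): leading monomials are coprime, so the S-polynomial reduces to 0 (Buchberger's first criterion).
S(f_2,g_4): lcm = x_1x_2. S = -x_1 + 1/2x_2x_3 - 1/2x_2 + 1/2.
  leading term x_1: subtract (-1/5)·g_5 from -x_1 + 1/2x_2x_3 - 1/2x_2 + 1/2 → 1/2x_2x_3 - 1/2x_2 - 1/2
  leading term x_2x_3: subtract (1/10x_2)·f_3 from 1/2x_2x_3 - 1/2x_2 - 1/2 → -1/2x_2 - 1/2
  leading term x_2: subtract (1/5)·g_4 from -1/2x_2 - 1/2 → 0
  remainder 0.

S(f_3,g_4): leading monomials are coprime, so the S-polynomial reduces to 0 (Buchberger's first criterion).
S(f_1,g_5): lcm = x_1x_3. S = 5x_1 + x_3 - 5.
  leading term x_1: subtract (1)·g_5 from 5x_1 + x_3 - 5 → x_3
  leading term x_3: subtract (1/5)·f_3 from x_3 → 0
  remainder 0.

S(f_2,g_5): lcm = x_1x_2. S = 1/2x_2x_3 + 1/2x_2 + 1/2.
  leading term x_2x_3: subtract (1/10x_2)·f_3 from 1/2x_2x_3 + 1/2x_2 + 1/2 → 1/2x_2 + 1/2
  leading term x_2: subtract (-1/5)·g_4 from 1/2x_2 + 1/2 → 0
  remainder 0.

S(f_3,g_5): leading monomials are coprime, so the S-polynomial reduces to 0 (Buchberger's first criterion).
S(g_4,g_5): leading monomials are coprime, so the S-polynomial reduces to 0 (Buchberger's first criterion).
Every S-polynomial of the final basis reduces to 0, so we have a Gröbner basis.
Inter-reduce: drop elements whose leading term is divisible by another's, tail-reduce, and make monic.
Reduced Gröbner basis: {x_1 - 1, x_2 + 1, x_3}.

Buchberger on the second generating set:
h_1 = -20x_1x_2 - 2x_1x_3 - 10x_1 - 10x_2x_3 + 10x_2 + 20x_3, LT = x_1x_2.
h_2 = -30x_3, LT = x_3.
h_3 = 22x_1x_2 - 9x_1x_3 - 45x_1 + 11x_2x_3 - 11x_2 + 10x_3 + 56, LT = x_1x_2.

S(h_1,h_2): leading monomials are coprime, so the S-polynomial reduces to 0 (Buchberger's first criterion).
S(h_1,h_3): lcm = x_1x_2. S = 28/55x_1x_3 + 28/11x_1 - 16/11x_3 - 28/11.
  leading term x_1x_3: subtract (-14/825x_1)·h_2 from 28/55x_1x_3 + 28/11x_1 - 16/11x_3 - 28/11 → 28/11x_1 - 16/11x_3 - 28/11
  leading term x_1: no divisor's leading term divides it; move 28/11x_1 to the remainder.
  leading term x_3: subtract (8/165)·h_2 from -16/11x_3 - 28/11 → -28/11
  leading term 1: no divisor's leading term divides it; move -28/11 to the remainder.
  remainder 28/11x_1 - 28/11 ≠ 0; add k_4 = 28/11x_1 - 28/11 to the basis.

S(h_2,h_3): leading monomials are coprime, so the S-polynomial reduces to 0 (Buchberger's first criterion).
S(h_1,k_4): lcm = x_1x_2. S = 1/10x_1x_3 + 1/2x_1 + 1/2x_2x_3 + 1/2x_2 - x_3.
  leading term x_1x_3: subtract (-1/300x_1)·h_2 from 1/10x_1x_3 + 1/2x_1 + 1/2x_2x_3 + 1/2x_2 - x_3 → 1/2x_1 + 1/2x_2x_3 + 1/2x_2 - x_3
  leading term x_1: subtract (11/56)·k_4 from 1/2x_1 + 1/2x_2x_3 + 1/2x_2 - x_3 → 1/2x_2x_3 + 1/2x_2 - x_3 + 1/2
  leading term x_2x_3: subtract (-1/60x_2)·h_2 from 1/2x_2x_3 + 1/2x_2 - x_3 + 1/2 → 1/2x_2 - x_3 + 1/2
  leading term x_2: no divisor's leading term divides it; move 1/2x_2 to the remainder.
  leading term x_3: subtract (1/30)·h_2 from -x_3 + 1/2 → 1/2
  leading term 1: no divisor's leading term divides it; move 1/2 to the remainder.
  remainder 1/2x_2 + 1/2 ≠ 0; add k_5 = 1/2x_2 + 1/2 to the basis.

S(h_2,k_4): leading monomials are coprime, so the S-polynomial reduces to 0 (Buchberger's first criterion).
S(h_3,k_4): lcm = x_1x_2. S = -9/22x_1x_3 - 45/22x_1 + 1/2x_2x_3 + 1/2x_2 + 5/11x_3 + 28/11.
  leading term x_1x_3: subtract (3/220x_1)·h_2 from -9/22x_1x_3 - 45/22x_1 + 1/2x_2x_3 + 1/2x_2 + 5/11x_3 + 28/11 → -45/22x_1 + 1/2x_2x_3 + 1/2x_2 + 5/11x_3 + 28/11
  leading term x_1: subtract (-45/56)·k_4 from -45/22x_1 + 1/2x_2x_3 + 1/2x_2 + 5/11x_3 + 28/11 → 1/2x_2x_3 + 1/2x_2 + 5/11x_3 + 1/2
  leading term x_2x_3: subtract (-1/60x_2)·h_2 from 1/2x_2x_3 + 1/2x_2 + 5/11x_3 + 1/2 → 1/2x_2 + 5/11x_3 + 1/2
  leading term x_2: subtract (1)·k_5 from 1/2x_2 + 5/11x_3 + 1/2 → 5/11x_3
  leading term x_3: subtract (-1/66)·h_2 from 5/11x_3 → 0
  remainder 0.

S(h_1,k_5): lcm = x_1x_2. S = 1/10x_1x_3 - 1/2x_1 + 1/2x_2x_3 - 1/2x_2 - x_3.
  leading term x_1x_3: subtract (-1/300x_1)·h_2 from 1/10x_1x_3 - 1/2x_1 + 1/2x_2x_3 - 1/2x_2 - x_3 → -1/2x_1 + 1/2x_2x_3 - 1/2x_2 - x_3
  leading term x_1: subtract (-11/56)·k_4 from -1/2x_1 + 1/2x_2x_3 - 1/2x_2 - x_3 → 1/2x_2x_3 - 1/2x_2 - x_3 - 1/2
  leading term x_2x_3: subtract (-1/60x_2)·h_2 from 1/2x_2x_3 - 1/2x_2 - x_3 - 1/2 → -1/2x_2 - x_3 - 1/2
  leading term x_2: subtract (-1)·k_5 from -1/2x_2 - x_3 - 1/2 → -x_3
  leading term x_3: subtract (1/30)·h_2 from -x_3 → 0
  remainder 0.

S(h_2,k_5): leading monomials are coprime, so the S-polynomial reduces to 0 (Buchberger's first criterion).
S(h_3,k_5): lcm = x_1x_2. S = -9/22x_1x_3 - 67/22x_1 + 1/2x_2x_3 - 1/2x_2 + 5/11x_3 + 28/11.
  leading term x_1x_3: subtract (3/220x_1)·h_2 from -9/22x_1x_3 - 67/22x_1 + 1/2x_2x_3 - 1/2x_2 + 5/11x_3 + 28/11 → -67/22x_1 + 1/2x_2x_3 - 1/2x_2 + 5/11x_3 + 28/11
  leading term x_1: subtract (-67/56)·k_4 from -67/22x_1 + 1/2x_2x_3 - 1/2x_2 + 5/11x_3 + 28/11 → 1/2x_2x_3 - 1/2x_2 + 5/11x_3 - 1/2
  leading term x_2x_3: subtract (-1/60x_2)·h_2 from 1/2x_2x_3 - 1/2x_2 + 5/11x_3 - 1/2 → -1/2x_2 + 5/11x_3 - 1/2
  leading term x_2: subtract (-1)·k_5 from -1/2x_2 + 5/11x_3 - 1/2 → 5/11x_3
  leading term x_3: subtract (-1/66)·h_2 from 5/11x_3 → 0
  remainder 0.

S(k_4,k_5): leading monomials are coprime, so the S-polynomial reduces to 0 (Buchberger's first criterion).
Every S-polynomial of the final basis reduces to 0, so we have a Gröbner basis.
Inter-reduce: drop elements whose leading term is divisible by another's, tail-reduce, and make monic.
Reduced Gröbner basis: {x_1 - 1, x_2 + 1, x_3}.

These coincide, so the ideals are equal.

Yes, the ideals are equal.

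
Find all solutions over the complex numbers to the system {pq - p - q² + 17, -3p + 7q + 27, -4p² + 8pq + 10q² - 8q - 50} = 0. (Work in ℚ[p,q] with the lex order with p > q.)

{(2, -3)}

Compute a lex Gröbner basis by Buchberger's algorithm.
f_1 = pq - p - q² + 17, LT = pq.
f_2 = -3p + 7q + 27, LT = p.
f_3 = -4p² + 8pq + 10q² - 8q - 50, LT = p².

S(f_1,f_2): lcm = pq. S = -p + 4/3q² + 9q + 17.
  leading term p: subtract (⅓)·f_2 from -p + 4/3q² + 9q + 17 → 4/3q² + 20/3q + 8
  leading term q²: no divisor's leading term divides it; move 4/3q² to the remainder.
  leading term q: no divisor's leading term divides it; move 20/3q to the remainder.
  leading term 1: no divisor's leading term divides it; move 8 to the remainder.
  remainder 4/3q² + 20/3q + 8 ≠ 0; add h_4 = 4/3q² + 20/3q + 8 to the basis.

S(f_1,f_3): lcm = p²q. S = -p² + pq² + 17p + 5/2q³ - 2q² - 25/2q.
  leading term p²: subtract (⅓p)·f_2 from -p² + pq² + 17p + 5/2q³ - 2q² - 25/2q → pq² - 7/3pq + 8p + 5/2q³ - 2q² - 25/2q
  leading term pq²: subtract (q)·f_1 from pq² - 7/3pq + 8p + 5/2q³ - 2q² - 25/2q → -4/3pq + 8p + 7/2q³ - 2q² - 59/2q
  leading term pq: subtract (-4/3)·f_1 from -4/3pq + 8p + 7/2q³ - 2q² - 59/2q → 20/3p + 7/2q³ - 10/3q² - 59/2q + 68/3
  leading term p: subtract (-20/9)·f_2 from 20/3p + 7/2q³ - 10/3q² - 59/2q + 68/3 → 7/2q³ - 10/3q² - 251/18q + 248/3
  leading term q³: subtract (21/8q)·h_4 from 7/2q³ - 10/3q² - 251/18q + 248/3 → -125/6q² - 629/18q + 248/3
  leading term q²: subtract (-125/8)·h_4 from -125/6q² - 629/18q + 248/3 → 623/9q + 623/3
  leading term q: no divisor's leading term divides it; move 623/9q to the remainder.
  leading term 1: no divisor's leading term divides it; move 623/3 to the remainder.
  remainder 623/9q + 623/3 ≠ 0; add h_5 = 623/9q + 623/3 to the basis.

The other S-polynomials (S(f_2,f_3), S(f_1,h_4), S(f_2,h_4), S(f_3,h_4), S(f_1,h_5), S(f_2,h_5), S(f_3,h_5), S(h_4,h_5)) all reduce to 0 modulo the current basis, so we have a Gröbner basis.
Inter-reduce: drop elements whose leading term is divisible by another's, tail-reduce, and make monic.
Reduced Gröbner basis: {p - 2, q + 3}.

Elimination: the polynomial q + 3 lies in the elimination ideal for q, so q ∈ {-3}. For each such q, the remaining basis elements (now univariate) give the rest of the solution.
  q = -3: the earlier basis element becomes p - 2 = 0, giving p = 2 — point (2, -3).
Each listed point satisfies every original equation (direct substitution).
A lex Gröbner basis triangularizes the system, enabling back-substitution.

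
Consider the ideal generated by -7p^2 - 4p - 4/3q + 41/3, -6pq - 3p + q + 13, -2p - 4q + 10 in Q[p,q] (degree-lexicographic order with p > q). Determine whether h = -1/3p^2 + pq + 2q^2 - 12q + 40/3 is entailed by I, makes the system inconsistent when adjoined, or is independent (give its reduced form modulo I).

Adjoining -1/3p^2 + pq + 2q^2 - 12q + 40/3 makes the ideal the whole ring: the system is inconsistent.

First compute the reduced Gröbner basis of I by Buchberger's algorithm.
f_1 = -7p^2 - 4p - 4/3q + 41/3, LT = p^2.
f_2 = -6pq - 3p + q + 13, LT = pq.
f_3 = -2p - 4q + 10, LT = p.

S(f_1,f_2): lcm = p^2q. S = -1/2p^2 + 31/42pq + 4/21q^2 + 13/6p - 41/21q.
  leading term p^2: subtract (1/14)·f_1 from -1/2p^2 + 31/42pq + 4/21q^2 + 13/6p - 41/21q → 31/42pq + 4/21q^2 + 103/42p - 13/7q - 41/42
  leading term pq: subtract (-31/252)·f_2 from 31/42pq + 4/21q^2 + 103/42p - 13/7q - 41/42 → 4/21q^2 + 25/12p - 437/252q + 157/252
  leading term q^2: no divisor's leading term divides it; move 4/21q^2 to the remainder.
  leading term p: subtract (-25/24)·f_3 from 25/12p - 437/252q + 157/252 → -1487/252q + 1391/126
  leading term q: no divisor's leading term divides it; move -1487/252q to the remainder.
  leading term 1: no divisor's leading term divides it; move 1391/126 to the remainder.
  remainder 4/21q^2 - 1487/252q + 1391/126 ≠ 0; add k_4 = 4/21q^2 - 1487/252q + 1391/126 to the basis.

S(f_1,f_3): lcm = p^2. S = -2pq + 39/7p + 4/21q - 41/21.
  leading term pq: subtract (1/3)·f_2 from -2pq + 39/7p + 4/21q - 41/21 → 46/7p - 1/7q - 44/7
  leading term p: subtract (-23/7)·f_3 from 46/7p - 1/7q - 44/7 → -93/7q + 186/7
  leading term q: no divisor's leading term divides it; move -93/7q to the remainder.
  leading term 1: no divisor's leading term divides it; move 186/7 to the remainder.
  remainder -93/7q + 186/7 ≠ 0; add k_5 = -93/7q + 186/7 to the basis.

The other S-polynomials (S(f_2,f_3), S(f_1,k_4), S(f_2,k_4), S(f_3,k_4), S(f_1,k_5), S(f_2,k_5), S(f_3,k_5), S(k_4,k_5)) all reduce to 0 modulo the current basis, so we have a Gröbner basis.
Inter-reduce: drop elements whose leading term is divisible by another's, tail-reduce, and make monic.
Reduced Gröbner basis: {p - 1, q - 2}.
Label its elements g_1 = p - 1, g_2 = q - 2.

Reduce h = -1/3p^2 + pq + 2q^2 - 12q + 40/3 modulo G:
  leading term p^2: subtract (-1/3p)·g_1 from -1/3p^2 + pq + 2q^2 - 12q + 40/3 → pq + 2q^2 - 1/3p - 12q + 40/3
  leading term pq: subtract (q)·g_1 from pq + 2q^2 - 1/3p - 12q + 40/3 → 2q^2 - 1/3p - 11q + 40/3
  leading term q^2: subtract (2q)·g_2 from 2q^2 - 1/3p - 11q + 40/3 → -1/3p - 7q + 40/3
  leading term p: subtract (-1/3)·g_1 from -1/3p - 7q + 40/3 → -7q + 13
  leading term q: subtract (-7)·g_2 from -7q + 13 → -1
  leading term 1: no divisor's leading term divides it; move -1 to the remainder.
  normal form = -1.
The normal form is nonzero, so h ∉ I. Since h minus its normal form lies in I, I + (h) = I + (r) where r = -1; decide whether this ideal is the whole ring.
Here r = -1 is a nonzero constant, hence a unit: 1 ∈ I + (h), the Gröbner basis of I + (h) is {1}, and the enlarged system has no common solution — adjoining h is inconsistent.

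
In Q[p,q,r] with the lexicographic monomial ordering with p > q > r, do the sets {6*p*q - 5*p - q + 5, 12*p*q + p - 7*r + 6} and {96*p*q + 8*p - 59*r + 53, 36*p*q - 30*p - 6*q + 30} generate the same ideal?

Since reduced Gröbner bases are canonical representatives of ideals under a given ordering, it suffices to compute and compare them.
Buchberger on the first generating set:
f_1 = 6*p*q - 5*p - q + 5, LT = p*q.
f_2 = 12*p*q + p - 7*r + 6, LT = p*q.

S(f_1,f_2): lcm = p*q. S = -11/12*p - 1/6*q + 7/12*r + 1/3.
  reduce S modulo (f_1, f_2):
  remainder -11/12*p - 1/6*q + 7/12*r + 1/3 ≠ 0; add g_3 = -11/12*p - 1/6*q + 7/12*r + 1/3 to the basis.

S(f_1,g_3): lcm = p*q. S = -5/6*p - 2/11*q**2 + 7/11*q*r + 13/66*q + 5/6.
  reduce S modulo (f_1, f_2, g_3):
  remainder -2/11*q**2 + 7/11*q*r + 23/66*q - 35/66*r + 35/66 ≠ 0; add g_4 = -2/11*q**2 + 7/11*q*r + 23/66*q - 35/66*r + 35/66 to the basis.

The other S-polynomials (S(f_2,g_3), S(f_1,g_4), S(f_2,g_4), S(g_3,g_4)) all reduce to 0 modulo the current basis, so we have a Gröbner basis.
Inter-reduce: drop elements whose leading term is divisible by another's, tail-reduce, and make monic.
Reduced Gröbner basis: {p + 2/11*q - 7/11*r - 4/11, q**2 - 7/2*q*r - 23/12*q + 35/12*r - 35/12}.

Buchberger on the second generating set:
h_1 = 96*p*q + 8*p - 59*r + 53, LT = p*q.
h_2 = 36*p*q - 30*p - 6*q + 30, LT = p*q.

S(h_1,h_2): lcm = p*q. S = 11/12*p + 1/6*q - 59/96*r - 9/32.
  reduce S modulo (h_1, h_2):
  remainder 11/12*p + 1/6*q - 59/96*r - 9/32 ≠ 0; add k_3 = 11/12*p + 1/6*q - 59/96*r - 9/32 to the basis.

S(h_1,k_3): lcm = p*q. S = 1/12*p - 2/11*q**2 + 59/88*q*r + 27/88*q - 59/96*r + 53/96.
  reduce S modulo (h_1, h_2, k_3):
  remainder -2/11*q**2 + 59/88*q*r + 7/24*q - 295/528*r + 305/528 ≠ 0; add k_4 = -2/11*q**2 + 59/88*q*r + 7/24*q - 295/528*r + 305/528 to the basis.

The other S-polynomials (S(h_2,k_3), S(h_1,k_4), S(h_2,k_4), S(k_3,k_4)) all reduce to 0 modulo the current basis, so we have a Gröbner basis.
Inter-reduce: drop elements whose leading term is divisible by another's, tail-reduce, and make monic.
Reduced Gröbner basis: {p + 2/11*q - 59/88*r - 27/88, q**2 - 59/16*q*r - 77/48*q + 295/96*r - 305/96}.

These differ, so the ideals are not equal.
The choice of monomial ordering does not affect the verdict — as long as both bases are computed under the same ordering, their equality decides ideal equality.

No, the ideals differ.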